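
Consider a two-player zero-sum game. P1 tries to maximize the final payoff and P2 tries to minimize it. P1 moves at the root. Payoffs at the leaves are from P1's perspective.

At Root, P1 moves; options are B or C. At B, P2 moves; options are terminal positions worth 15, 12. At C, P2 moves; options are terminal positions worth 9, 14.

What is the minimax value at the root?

B (P2): min(15, 12) = 12
C (P2): min(9, 14) = 9
Root (P1): max(12, 9) = 12

12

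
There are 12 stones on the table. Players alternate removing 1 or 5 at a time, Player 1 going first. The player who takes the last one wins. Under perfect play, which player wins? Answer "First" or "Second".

Second

Mark each pile size as W (mover wins) or L (mover loses):
i:   0  1  2  3  4  5  6  7  8  9 10 11 12
     L  W  L  W  L  W  L  W  L  W  L  W  L
Position 12 is L, so the second player wins.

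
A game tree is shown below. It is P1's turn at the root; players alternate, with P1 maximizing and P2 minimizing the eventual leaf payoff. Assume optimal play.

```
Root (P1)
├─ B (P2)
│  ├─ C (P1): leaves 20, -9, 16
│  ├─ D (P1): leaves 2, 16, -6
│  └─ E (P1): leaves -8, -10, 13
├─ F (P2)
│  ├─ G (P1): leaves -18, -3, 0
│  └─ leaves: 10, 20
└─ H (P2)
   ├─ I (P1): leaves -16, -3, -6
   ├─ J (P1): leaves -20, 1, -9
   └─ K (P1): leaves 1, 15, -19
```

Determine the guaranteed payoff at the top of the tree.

C (P1): max(20, -9, 16) = 20
D (P1): max(2, 16, -6) = 16
E (P1): max(-8, -10, 13) = 13
B (P2): min(20, 16, 13) = 13
G (P1): max(-18, -3, 0) = 0
F (P2): min(0, 10, 20) = 0
I (P1): max(-16, -3, -6) = -3
J (P1): max(-20, 1, -9) = 1
K (P1): max(1, 15, -19) = 15
H (P2): min(-3, 1, 15) = -3
Root (P1): max(13, 0, -3) = 13

13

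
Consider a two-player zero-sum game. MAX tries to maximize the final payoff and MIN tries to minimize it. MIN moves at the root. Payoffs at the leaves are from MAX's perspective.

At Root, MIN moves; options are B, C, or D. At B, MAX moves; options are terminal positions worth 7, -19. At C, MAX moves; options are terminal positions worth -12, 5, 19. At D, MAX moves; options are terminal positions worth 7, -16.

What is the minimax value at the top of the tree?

B (MAX): max(7, -19) = 7
C (MAX): max(-12, 5, 19) = 19
D (MAX): max(7, -16) = 7
Root (MIN): min(7, 19, 7) = 7

7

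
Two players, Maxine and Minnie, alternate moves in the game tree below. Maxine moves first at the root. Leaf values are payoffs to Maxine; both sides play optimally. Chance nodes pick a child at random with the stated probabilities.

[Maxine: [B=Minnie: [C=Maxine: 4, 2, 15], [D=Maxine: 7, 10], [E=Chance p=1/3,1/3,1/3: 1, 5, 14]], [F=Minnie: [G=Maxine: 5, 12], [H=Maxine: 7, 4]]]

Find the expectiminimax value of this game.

C (Maxine): max(4, 2, 15) = 15
D (Maxine): max(7, 10) = 10
E (Chance): 1/3·1 + 1/3·5 + 1/3·14 = 6.67
B (Minnie): min(15, 10, 6.67) = 6.67
G (Maxine): max(5, 12) = 12
H (Maxine): max(7, 4) = 7
F (Minnie): min(12, 7) = 7
Root (Maxine): max(6.67, 7) = 7

7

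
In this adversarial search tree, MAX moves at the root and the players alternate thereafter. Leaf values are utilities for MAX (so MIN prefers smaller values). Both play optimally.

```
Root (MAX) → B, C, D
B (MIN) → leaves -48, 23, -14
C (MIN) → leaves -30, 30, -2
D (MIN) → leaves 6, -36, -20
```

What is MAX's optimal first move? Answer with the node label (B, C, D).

C

B (MIN): min(-48, 23, -14) = -48
C (MIN): min(-30, 30, -2) = -30
D (MIN): min(6, -36, -20) = -36
Root (MAX): max(-48, -30, -36) = -30
MAX picks the child with the highest value: C (value -30).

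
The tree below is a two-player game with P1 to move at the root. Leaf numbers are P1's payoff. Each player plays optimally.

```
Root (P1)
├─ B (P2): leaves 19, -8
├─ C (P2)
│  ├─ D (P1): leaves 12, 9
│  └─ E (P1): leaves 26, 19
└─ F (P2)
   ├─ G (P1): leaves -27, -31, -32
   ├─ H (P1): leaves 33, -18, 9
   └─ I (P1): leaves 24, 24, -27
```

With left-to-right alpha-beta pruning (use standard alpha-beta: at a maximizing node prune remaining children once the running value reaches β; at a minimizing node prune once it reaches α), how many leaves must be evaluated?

8

B [α=-∞,β=+∞]: v=-8
D [α=-8,β=+∞]: v=12
E [α=-8,β=12]: v=26 after child 1 ≥ β → β-cutoff, skip 1
C [α=-8,β=+∞]: v=12
G [α=12,β=+∞]: v=-27
F [α=12,β=+∞]: v=-27 after child 1 ≤ α → α-cutoff, skip 2
Root [α=-∞,β=+∞]: v=12
Leaves evaluated: 8 of 15.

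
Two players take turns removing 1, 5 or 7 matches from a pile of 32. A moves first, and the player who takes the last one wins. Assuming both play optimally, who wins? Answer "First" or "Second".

Second

Mark each pile size as W (mover wins) or L (mover loses):
i:   0  1  2  3  4  5  6  7  8  9 10 11 12 13 14 15 16 17 18 19 20 21 22 23 24 25 26 27 28 29 30 31 32
     L  W  L  W  L  W  L  W  L  W  L  W  L  W  L  W  L  W  L  W  L  W  L  W  L  W  L  W  L  W  L  W  L
Position 32 is L, so the second player wins.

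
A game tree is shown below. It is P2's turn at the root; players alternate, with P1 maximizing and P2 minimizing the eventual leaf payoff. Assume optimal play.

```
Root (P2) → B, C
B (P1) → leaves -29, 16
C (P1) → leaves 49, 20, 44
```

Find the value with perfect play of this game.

16

B (P1): max(-29, 16) = 16
C (P1): max(49, 20, 44) = 49
Root (P2): min(16, 49) = 16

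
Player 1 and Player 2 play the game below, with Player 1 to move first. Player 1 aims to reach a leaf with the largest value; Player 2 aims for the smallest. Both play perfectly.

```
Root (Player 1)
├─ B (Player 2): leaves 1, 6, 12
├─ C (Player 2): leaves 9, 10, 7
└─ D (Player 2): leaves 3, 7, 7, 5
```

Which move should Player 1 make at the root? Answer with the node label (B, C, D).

B (Player 2): min(1, 6, 12) = 1
C (Player 2): min(9, 10, 7) = 7
D (Player 2): min(3, 7, 7, 5) = 3
Root (Player 1): max(1, 7, 3) = 7
Player 1 picks the child with the highest value: C (value 7).

C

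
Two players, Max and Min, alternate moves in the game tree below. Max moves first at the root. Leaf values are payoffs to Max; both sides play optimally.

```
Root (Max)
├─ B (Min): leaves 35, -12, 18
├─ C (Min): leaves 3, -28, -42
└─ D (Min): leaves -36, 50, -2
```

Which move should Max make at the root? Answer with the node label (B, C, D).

B

B (Min): min(35, -12, 18) = -12
C (Min): min(3, -28, -42) = -42
D (Min): min(-36, 50, -2) = -36
Root (Max): max(-12, -42, -36) = -12
Max picks the child with the highest value: B (value -12).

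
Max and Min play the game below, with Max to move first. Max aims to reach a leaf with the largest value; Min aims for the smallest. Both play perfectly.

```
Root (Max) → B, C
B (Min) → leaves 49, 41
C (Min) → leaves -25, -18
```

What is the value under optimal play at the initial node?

41

B (Min): min(49, 41) = 41
C (Min): min(-25, -18) = -25
Root (Max): max(41, -25) = 41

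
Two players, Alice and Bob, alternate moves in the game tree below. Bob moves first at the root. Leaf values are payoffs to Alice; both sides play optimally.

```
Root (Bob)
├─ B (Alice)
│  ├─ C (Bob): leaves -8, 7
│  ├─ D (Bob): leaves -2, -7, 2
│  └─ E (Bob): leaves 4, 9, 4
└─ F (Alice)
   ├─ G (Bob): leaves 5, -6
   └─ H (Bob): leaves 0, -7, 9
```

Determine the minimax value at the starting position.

C (Bob): min(-8, 7) = -8
D (Bob): min(-2, -7, 2) = -7
E (Bob): min(4, 9, 4) = 4
B (Alice): max(-8, -7, 4) = 4
G (Bob): min(5, -6) = -6
H (Bob): min(0, -7, 9) = -7
F (Alice): max(-6, -7) = -6
Root (Bob): min(4, -6) = -6

-6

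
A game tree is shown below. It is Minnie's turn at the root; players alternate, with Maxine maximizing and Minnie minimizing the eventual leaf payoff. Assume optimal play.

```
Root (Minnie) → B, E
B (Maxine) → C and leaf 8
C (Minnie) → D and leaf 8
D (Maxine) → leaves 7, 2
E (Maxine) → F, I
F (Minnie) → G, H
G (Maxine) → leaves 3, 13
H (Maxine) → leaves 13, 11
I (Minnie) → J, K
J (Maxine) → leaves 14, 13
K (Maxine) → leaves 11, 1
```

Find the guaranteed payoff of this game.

8

D (Maxine): max(7, 2) = 7
C (Minnie): min(7, 8) = 7
B (Maxine): max(7, 8) = 8
G (Maxine): max(3, 13) = 13
H (Maxine): max(13, 11) = 13
F (Minnie): min(13, 13) = 13
J (Maxine): max(14, 13) = 14
K (Maxine): max(11, 1) = 11
I (Minnie): min(14, 11) = 11
E (Maxine): max(13, 11) = 13
Root (Minnie): min(8, 13) = 8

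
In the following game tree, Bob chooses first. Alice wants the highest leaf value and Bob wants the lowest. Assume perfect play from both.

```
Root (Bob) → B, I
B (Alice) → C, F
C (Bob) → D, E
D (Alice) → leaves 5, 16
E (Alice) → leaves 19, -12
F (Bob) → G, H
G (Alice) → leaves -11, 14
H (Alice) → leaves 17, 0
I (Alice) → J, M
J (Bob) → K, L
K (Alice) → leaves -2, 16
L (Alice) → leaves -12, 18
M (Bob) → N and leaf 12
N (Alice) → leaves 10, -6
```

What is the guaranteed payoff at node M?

10

N: max(10, -6) = 10
M: min(10, 12) = 10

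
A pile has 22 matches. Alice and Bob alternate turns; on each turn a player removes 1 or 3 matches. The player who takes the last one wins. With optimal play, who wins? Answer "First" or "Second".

Second

Mark each pile size as W (mover wins) or L (mover loses):
i:   0  1  2  3  4  5  6  7  8  9 10 11 12 13 14 15 16 17 18 19 20 21 22
     L  W  L  W  L  W  L  W  L  W  L  W  L  W  L  W  L  W  L  W  L  W  L
Position 22 is L, so the second player wins.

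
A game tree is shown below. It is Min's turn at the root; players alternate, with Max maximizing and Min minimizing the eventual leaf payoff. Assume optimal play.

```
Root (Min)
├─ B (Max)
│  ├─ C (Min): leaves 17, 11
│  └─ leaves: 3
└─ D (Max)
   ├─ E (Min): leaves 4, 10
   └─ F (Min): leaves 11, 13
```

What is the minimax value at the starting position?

11

C (Min): min(17, 11) = 11
B (Max): max(11, 3) = 11
E (Min): min(4, 10) = 4
F (Min): min(11, 13) = 11
D (Max): max(4, 11) = 11
Root (Min): min(11, 11) = 11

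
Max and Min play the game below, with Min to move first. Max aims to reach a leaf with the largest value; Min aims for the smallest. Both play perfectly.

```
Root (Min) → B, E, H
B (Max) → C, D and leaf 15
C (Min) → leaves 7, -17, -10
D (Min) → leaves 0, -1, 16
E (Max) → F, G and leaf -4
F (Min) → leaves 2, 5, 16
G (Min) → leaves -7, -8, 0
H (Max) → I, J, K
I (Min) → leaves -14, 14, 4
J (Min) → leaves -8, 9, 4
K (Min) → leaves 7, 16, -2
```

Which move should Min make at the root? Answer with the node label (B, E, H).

H

C (Min): min(7, -17, -10) = -17
D (Min): min(0, -1, 16) = -1
B (Max): max(-17, -1, 15) = 15
F (Min): min(2, 5, 16) = 2
G (Min): min(-7, -8, 0) = -8
E (Max): max(2, -8, -4) = 2
I (Min): min(-14, 14, 4) = -14
J (Min): min(-8, 9, 4) = -8
K (Min): min(7, 16, -2) = -2
H (Max): max(-14, -8, -2) = -2
Root (Min): min(15, 2, -2) = -2
Min picks the child with the lowest value: H (value -2).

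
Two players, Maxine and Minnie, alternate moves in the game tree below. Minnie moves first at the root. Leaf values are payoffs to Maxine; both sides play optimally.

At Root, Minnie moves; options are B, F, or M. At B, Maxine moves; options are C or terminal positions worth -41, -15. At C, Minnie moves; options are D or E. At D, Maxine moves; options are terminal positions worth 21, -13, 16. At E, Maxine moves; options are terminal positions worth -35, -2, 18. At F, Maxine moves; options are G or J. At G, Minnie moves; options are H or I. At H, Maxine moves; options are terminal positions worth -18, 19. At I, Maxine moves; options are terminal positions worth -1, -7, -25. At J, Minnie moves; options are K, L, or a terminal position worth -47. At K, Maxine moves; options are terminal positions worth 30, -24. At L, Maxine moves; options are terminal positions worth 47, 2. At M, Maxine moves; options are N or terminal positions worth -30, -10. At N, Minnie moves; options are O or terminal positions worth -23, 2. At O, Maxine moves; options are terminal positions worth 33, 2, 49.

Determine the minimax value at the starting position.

D (Maxine): max(21, -13, 16) = 21
E (Maxine): max(-35, -2, 18) = 18
C (Minnie): min(21, 18) = 18
B (Maxine): max(18, -41, -15) = 18
H (Maxine): max(-18, 19) = 19
I (Maxine): max(-1, -7, -25) = -1
G (Minnie): min(19, -1) = -1
K (Maxine): max(30, -24) = 30
L (Maxine): max(47, 2) = 47
J (Minnie): min(30, 47, -47) = -47
F (Maxine): max(-1, -47) = -1
O (Maxine): max(33, 2, 49) = 49
N (Minnie): min(49, -23, 2) = -23
M (Maxine): max(-23, -30, -10) = -10
Root (Minnie): min(18, -1, -10) = -10

-10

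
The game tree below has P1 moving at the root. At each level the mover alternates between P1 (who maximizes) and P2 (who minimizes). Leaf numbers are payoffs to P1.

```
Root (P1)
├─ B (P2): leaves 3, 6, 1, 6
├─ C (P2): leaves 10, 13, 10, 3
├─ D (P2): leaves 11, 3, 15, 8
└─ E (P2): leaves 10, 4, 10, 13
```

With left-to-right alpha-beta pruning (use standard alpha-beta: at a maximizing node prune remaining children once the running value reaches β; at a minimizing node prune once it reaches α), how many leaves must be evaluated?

B [α=-∞,β=+∞]: v=1
C [α=1,β=+∞]: v=3
D [α=3,β=+∞]: v=3 after child 2 ≤ α → α-cutoff, skip 2
E [α=3,β=+∞]: v=4
Root [α=-∞,β=+∞]: v=4
Leaves evaluated: 14 of 16.

14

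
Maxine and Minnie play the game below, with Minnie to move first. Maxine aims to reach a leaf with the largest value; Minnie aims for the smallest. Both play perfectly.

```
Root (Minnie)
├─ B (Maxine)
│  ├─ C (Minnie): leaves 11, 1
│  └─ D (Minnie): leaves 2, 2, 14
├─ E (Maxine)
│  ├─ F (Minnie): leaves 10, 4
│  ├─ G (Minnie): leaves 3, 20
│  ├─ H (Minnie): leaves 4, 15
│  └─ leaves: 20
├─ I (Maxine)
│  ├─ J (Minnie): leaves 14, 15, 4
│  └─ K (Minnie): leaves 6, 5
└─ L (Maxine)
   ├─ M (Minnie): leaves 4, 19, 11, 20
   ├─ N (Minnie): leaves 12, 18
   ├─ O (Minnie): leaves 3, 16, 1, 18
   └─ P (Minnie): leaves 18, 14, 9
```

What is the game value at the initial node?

C (Minnie): min(11, 1) = 1
D (Minnie): min(2, 2, 14) = 2
B (Maxine): max(1, 2) = 2
F (Minnie): min(10, 4) = 4
G (Minnie): min(3, 20) = 3
H (Minnie): min(4, 15) = 4
E (Maxine): max(4, 3, 4, 20) = 20
J (Minnie): min(14, 15, 4) = 4
K (Minnie): min(6, 5) = 5
I (Maxine): max(4, 5) = 5
M (Minnie): min(4, 19, 11, 20) = 4
N (Minnie): min(12, 18) = 12
O (Minnie): min(3, 16, 1, 18) = 1
P (Minnie): min(18, 14, 9) = 9
L (Maxine): max(4, 12, 1, 9) = 12
Root (Minnie): min(2, 20, 5, 12) = 2

2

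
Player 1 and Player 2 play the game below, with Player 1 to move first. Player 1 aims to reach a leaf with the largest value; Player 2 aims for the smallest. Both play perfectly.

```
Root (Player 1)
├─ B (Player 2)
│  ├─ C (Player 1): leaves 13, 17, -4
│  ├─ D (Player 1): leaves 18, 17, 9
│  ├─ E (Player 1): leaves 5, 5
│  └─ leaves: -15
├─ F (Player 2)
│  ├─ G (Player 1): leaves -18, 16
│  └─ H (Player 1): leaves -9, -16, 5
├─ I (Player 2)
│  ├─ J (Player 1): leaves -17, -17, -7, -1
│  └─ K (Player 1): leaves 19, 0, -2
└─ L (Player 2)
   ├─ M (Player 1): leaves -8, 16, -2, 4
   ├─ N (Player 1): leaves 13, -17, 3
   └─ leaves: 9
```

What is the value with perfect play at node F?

5

G: max(-18, 16) = 16
H: max(-9, -16, 5) = 5
F: min(16, 5) = 5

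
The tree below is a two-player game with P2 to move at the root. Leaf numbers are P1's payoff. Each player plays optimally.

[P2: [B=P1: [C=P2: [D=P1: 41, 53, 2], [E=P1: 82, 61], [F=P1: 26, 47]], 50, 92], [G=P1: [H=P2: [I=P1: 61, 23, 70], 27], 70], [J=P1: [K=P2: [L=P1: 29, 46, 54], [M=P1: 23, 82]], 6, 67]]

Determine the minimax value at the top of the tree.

67

D (P1): max(41, 53, 2) = 53
E (P1): max(82, 61) = 82
F (P1): max(26, 47) = 47
C (P2): min(53, 82, 47) = 47
B (P1): max(47, 50, 92) = 92
I (P1): max(61, 23, 70) = 70
H (P2): min(70, 27) = 27
G (P1): max(27, 70) = 70
L (P1): max(29, 46, 54) = 54
M (P1): max(23, 82) = 82
K (P2): min(54, 82) = 54
J (P1): max(54, 6, 67) = 67
Root (P2): min(92, 70, 67) = 67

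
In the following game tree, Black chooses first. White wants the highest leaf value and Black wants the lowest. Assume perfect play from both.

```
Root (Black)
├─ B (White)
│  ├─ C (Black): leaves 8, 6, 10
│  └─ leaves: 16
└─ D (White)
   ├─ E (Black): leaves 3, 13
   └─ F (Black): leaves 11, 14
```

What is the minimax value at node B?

16

C: min(8, 6, 10) = 6
B: max(6, 16) = 16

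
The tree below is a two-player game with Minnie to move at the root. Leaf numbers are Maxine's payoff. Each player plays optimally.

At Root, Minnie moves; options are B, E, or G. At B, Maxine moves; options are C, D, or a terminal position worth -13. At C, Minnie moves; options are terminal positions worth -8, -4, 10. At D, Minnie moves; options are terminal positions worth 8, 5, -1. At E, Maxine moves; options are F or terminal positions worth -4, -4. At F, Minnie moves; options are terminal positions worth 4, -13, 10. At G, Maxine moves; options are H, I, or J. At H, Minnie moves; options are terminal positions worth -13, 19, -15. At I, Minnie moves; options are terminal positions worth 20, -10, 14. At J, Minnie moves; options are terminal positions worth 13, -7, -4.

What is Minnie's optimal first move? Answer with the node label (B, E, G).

C (Minnie): min(-8, -4, 10) = -8
D (Minnie): min(8, 5, -1) = -1
B (Maxine): max(-8, -1, -13) = -1
F (Minnie): min(4, -13, 10) = -13
E (Maxine): max(-13, -4, -4) = -4
H (Minnie): min(-13, 19, -15) = -15
I (Minnie): min(20, -10, 14) = -10
J (Minnie): min(13, -7, -4) = -7
G (Maxine): max(-15, -10, -7) = -7
Root (Minnie): min(-1, -4, -7) = -7
Minnie picks the child with the lowest value: G (value -7).

G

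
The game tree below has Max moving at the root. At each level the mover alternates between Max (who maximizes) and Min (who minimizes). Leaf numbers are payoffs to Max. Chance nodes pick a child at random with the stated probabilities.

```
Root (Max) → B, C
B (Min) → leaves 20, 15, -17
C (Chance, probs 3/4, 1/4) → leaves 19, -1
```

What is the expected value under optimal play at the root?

B (Min): min(20, 15, -17) = -17
C (Chance): 3/4·19 + 1/4·-1 = 14
Root (Max): max(-17, 14) = 14

14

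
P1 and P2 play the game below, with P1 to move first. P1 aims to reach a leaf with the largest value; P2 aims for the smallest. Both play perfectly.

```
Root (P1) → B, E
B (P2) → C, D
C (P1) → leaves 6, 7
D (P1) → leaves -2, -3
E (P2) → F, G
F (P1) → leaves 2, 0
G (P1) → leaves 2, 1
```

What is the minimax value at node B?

-2

C: max(6, 7) = 7
D: max(-2, -3) = -2
B: min(7, -2) = -2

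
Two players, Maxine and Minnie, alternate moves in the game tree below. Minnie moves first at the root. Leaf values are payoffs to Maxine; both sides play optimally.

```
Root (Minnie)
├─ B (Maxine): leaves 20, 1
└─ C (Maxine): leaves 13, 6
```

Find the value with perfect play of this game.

13

B (Maxine): max(20, 1) = 20
C (Maxine): max(13, 6) = 13
Root (Minnie): min(20, 13) = 13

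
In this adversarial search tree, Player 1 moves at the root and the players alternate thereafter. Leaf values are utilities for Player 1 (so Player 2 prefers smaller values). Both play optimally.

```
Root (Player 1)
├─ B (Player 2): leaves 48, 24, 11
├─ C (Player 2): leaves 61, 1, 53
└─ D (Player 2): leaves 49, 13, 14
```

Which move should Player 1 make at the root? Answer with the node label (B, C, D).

D

B (Player 2): min(48, 24, 11) = 11
C (Player 2): min(61, 1, 53) = 1
D (Player 2): min(49, 13, 14) = 13
Root (Player 1): max(11, 1, 13) = 13
Player 1 picks the child with the highest value: D (value 13).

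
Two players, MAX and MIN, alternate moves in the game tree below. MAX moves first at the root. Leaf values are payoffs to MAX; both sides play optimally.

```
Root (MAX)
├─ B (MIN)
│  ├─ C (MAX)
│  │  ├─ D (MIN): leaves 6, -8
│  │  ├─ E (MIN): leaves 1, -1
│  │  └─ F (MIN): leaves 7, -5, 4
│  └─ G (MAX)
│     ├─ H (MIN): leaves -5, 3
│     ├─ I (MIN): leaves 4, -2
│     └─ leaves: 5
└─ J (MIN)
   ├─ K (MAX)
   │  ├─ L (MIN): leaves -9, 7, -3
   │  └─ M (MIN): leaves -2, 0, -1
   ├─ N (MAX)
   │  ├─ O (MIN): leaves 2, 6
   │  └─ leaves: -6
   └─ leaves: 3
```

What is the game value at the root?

D (MIN): min(6, -8) = -8
E (MIN): min(1, -1) = -1
F (MIN): min(7, -5, 4) = -5
C (MAX): max(-8, -1, -5) = -1
H (MIN): min(-5, 3) = -5
I (MIN): min(4, -2) = -2
G (MAX): max(-5, -2, 5) = 5
B (MIN): min(-1, 5) = -1
L (MIN): min(-9, 7, -3) = -9
M (MIN): min(-2, 0, -1) = -2
K (MAX): max(-9, -2) = -2
O (MIN): min(2, 6) = 2
N (MAX): max(2, -6) = 2
J (MIN): min(-2, 2, 3) = -2
Root (MAX): max(-1, -2) = -1

-1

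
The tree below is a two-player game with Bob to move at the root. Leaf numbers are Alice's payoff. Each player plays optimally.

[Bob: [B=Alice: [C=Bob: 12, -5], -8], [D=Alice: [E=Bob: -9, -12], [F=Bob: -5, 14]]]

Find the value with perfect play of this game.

-5

C (Bob): min(12, -5) = -5
B (Alice): max(-5, -8) = -5
E (Bob): min(-9, -12) = -12
F (Bob): min(-5, 14) = -5
D (Alice): max(-12, -5) = -5
Root (Bob): min(-5, -5) = -5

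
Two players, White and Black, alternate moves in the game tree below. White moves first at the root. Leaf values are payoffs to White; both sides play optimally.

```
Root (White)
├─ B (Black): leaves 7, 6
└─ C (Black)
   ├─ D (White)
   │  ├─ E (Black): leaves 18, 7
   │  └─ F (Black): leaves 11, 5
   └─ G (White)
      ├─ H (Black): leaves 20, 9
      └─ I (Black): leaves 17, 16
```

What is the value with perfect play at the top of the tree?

7

B (Black): min(7, 6) = 6
E (Black): min(18, 7) = 7
F (Black): min(11, 5) = 5
D (White): max(7, 5) = 7
H (Black): min(20, 9) = 9
I (Black): min(17, 16) = 16
G (White): max(9, 16) = 16
C (Black): min(7, 16) = 7
Root (White): max(6, 7) = 7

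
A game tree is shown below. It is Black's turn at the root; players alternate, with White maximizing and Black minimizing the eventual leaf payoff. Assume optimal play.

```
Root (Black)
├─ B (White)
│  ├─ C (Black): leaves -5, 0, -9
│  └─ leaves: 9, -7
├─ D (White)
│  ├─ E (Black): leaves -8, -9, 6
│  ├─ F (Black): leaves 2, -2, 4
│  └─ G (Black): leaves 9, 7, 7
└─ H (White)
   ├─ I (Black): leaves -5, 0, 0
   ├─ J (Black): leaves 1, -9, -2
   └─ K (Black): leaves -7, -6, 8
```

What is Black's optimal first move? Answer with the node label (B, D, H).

H

C (Black): min(-5, 0, -9) = -9
B (White): max(-9, 9, -7) = 9
E (Black): min(-8, -9, 6) = -9
F (Black): min(2, -2, 4) = -2
G (Black): min(9, 7, 7) = 7
D (White): max(-9, -2, 7) = 7
I (Black): min(-5, 0, 0) = -5
J (Black): min(1, -9, -2) = -9
K (Black): min(-7, -6, 8) = -7
H (White): max(-5, -9, -7) = -5
Root (Black): min(9, 7, -5) = -5
Black picks the child with the lowest value: H (value -5).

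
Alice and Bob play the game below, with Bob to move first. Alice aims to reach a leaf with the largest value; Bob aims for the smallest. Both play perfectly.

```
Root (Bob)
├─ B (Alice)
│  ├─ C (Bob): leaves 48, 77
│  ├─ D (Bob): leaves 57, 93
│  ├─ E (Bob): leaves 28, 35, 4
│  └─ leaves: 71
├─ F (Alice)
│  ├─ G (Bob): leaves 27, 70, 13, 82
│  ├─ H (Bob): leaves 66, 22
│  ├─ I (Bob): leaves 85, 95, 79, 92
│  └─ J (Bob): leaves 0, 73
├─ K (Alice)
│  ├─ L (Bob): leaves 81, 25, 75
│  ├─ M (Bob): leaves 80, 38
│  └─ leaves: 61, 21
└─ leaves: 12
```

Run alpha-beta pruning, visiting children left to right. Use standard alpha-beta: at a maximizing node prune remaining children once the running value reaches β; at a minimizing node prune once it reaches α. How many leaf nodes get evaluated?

24

C [α=-∞,β=+∞]: v=48
D [α=48,β=+∞]: v=57
E [α=57,β=+∞]: v=28 after child 1 ≤ α → α-cutoff, skip 2
B [α=-∞,β=+∞]: v=71
G [α=-∞,β=71]: v=13
H [α=13,β=71]: v=22
I [α=22,β=71]: v=79
F [α=-∞,β=71]: v=79 after child 3 ≥ β → β-cutoff, skip 1
L [α=-∞,β=71]: v=25
M [α=25,β=71]: v=38
K [α=-∞,β=71]: v=61
Root [α=-∞,β=+∞]: v=12
Leaves evaluated: 24 of 28.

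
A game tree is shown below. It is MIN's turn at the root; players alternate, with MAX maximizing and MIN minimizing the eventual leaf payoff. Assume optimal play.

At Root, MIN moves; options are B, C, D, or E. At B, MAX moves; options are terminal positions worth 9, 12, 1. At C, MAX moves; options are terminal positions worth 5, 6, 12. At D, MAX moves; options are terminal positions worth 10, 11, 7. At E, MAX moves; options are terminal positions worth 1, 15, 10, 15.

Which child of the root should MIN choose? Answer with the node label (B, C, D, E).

D

B (MAX): max(9, 12, 1) = 12
C (MAX): max(5, 6, 12) = 12
D (MAX): max(10, 11, 7) = 11
E (MAX): max(1, 15, 10, 15) = 15
Root (MIN): min(12, 12, 11, 15) = 11
MIN picks the child with the lowest value: D (value 11).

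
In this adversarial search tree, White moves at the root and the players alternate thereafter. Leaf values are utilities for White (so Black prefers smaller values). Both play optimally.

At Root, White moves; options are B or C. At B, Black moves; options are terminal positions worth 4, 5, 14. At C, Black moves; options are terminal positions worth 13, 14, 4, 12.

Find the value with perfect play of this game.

B (Black): min(4, 5, 14) = 4
C (Black): min(13, 14, 4, 12) = 4
Root (White): max(4, 4) = 4

4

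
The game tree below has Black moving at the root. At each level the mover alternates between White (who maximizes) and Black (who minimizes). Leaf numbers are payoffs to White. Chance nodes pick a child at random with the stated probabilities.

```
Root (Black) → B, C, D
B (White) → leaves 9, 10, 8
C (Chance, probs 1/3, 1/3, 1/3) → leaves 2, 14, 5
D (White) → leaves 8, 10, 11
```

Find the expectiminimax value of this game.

B (White): max(9, 10, 8) = 10
C (Chance): 1/3·2 + 1/3·14 + 1/3·5 = 7
D (White): max(8, 10, 11) = 11
Root (Black): min(10, 7, 11) = 7

7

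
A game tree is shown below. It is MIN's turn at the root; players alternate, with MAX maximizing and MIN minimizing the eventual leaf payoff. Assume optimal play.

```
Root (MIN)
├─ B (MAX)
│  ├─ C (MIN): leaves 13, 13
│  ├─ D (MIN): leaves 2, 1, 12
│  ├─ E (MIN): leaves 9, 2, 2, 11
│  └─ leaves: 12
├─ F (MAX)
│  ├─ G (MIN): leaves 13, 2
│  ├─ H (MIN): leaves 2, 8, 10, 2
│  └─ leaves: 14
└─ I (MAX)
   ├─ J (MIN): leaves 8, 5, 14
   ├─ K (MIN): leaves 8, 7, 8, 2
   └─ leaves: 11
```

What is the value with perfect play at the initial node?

11

C (MIN): min(13, 13) = 13
D (MIN): min(2, 1, 12) = 1
E (MIN): min(9, 2, 2, 11) = 2
B (MAX): max(13, 1, 2, 12) = 13
G (MIN): min(13, 2) = 2
H (MIN): min(2, 8, 10, 2) = 2
F (MAX): max(2, 2, 14) = 14
J (MIN): min(8, 5, 14) = 5
K (MIN): min(8, 7, 8, 2) = 2
I (MAX): max(5, 2, 11) = 11
Root (MIN): min(13, 14, 11) = 11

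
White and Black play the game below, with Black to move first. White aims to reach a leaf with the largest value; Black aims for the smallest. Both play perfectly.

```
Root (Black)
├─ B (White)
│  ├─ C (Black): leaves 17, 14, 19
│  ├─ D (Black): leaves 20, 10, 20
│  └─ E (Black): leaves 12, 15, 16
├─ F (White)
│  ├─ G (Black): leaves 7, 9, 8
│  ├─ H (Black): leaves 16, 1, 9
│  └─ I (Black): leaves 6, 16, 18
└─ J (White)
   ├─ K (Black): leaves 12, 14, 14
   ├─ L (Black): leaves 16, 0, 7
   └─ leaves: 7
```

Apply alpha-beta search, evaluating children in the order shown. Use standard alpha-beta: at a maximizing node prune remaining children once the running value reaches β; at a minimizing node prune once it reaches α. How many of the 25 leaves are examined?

C [α=-∞,β=+∞]: v=14
D [α=14,β=+∞]: v=10 after child 2 ≤ α → α-cutoff, skip 1
E [α=14,β=+∞]: v=12 after child 1 ≤ α → α-cutoff, skip 2
B [α=-∞,β=+∞]: v=14
G [α=-∞,β=14]: v=7
H [α=7,β=14]: v=1 after child 2 ≤ α → α-cutoff, skip 1
I [α=7,β=14]: v=6 after child 1 ≤ α → α-cutoff, skip 2
F [α=-∞,β=14]: v=7
K [α=-∞,β=7]: v=12
J [α=-∞,β=7]: v=12 after child 1 ≥ β → β-cutoff, skip 2
Root [α=-∞,β=+∞]: v=7
Leaves evaluated: 15 of 25.

15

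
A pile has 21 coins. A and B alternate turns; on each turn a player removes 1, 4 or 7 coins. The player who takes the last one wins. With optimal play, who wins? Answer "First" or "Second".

Positions where the player to move wins (W) vs loses (L):
i:   0  1  2  3  4  5  6  7  8  9 10 11 12 13 14 15 16 17 18 19 20 21
     L  W  L  W  W  L  W  W  L  W  L  W  W  L  W  W  L  W  L  W  W  L
Position 21 is L, so the second player wins.

Second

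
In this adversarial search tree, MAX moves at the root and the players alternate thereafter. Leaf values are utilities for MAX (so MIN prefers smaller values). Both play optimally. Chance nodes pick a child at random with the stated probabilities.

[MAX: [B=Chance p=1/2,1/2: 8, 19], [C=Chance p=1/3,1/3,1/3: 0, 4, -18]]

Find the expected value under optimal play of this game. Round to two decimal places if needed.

B (Chance): 1/2·8 + 1/2·19 = 13.5
C (Chance): 1/3·0 + 1/3·4 + 1/3·-18 = -4.67
Root (MAX): max(13.5, -4.67) = 13.5

13.5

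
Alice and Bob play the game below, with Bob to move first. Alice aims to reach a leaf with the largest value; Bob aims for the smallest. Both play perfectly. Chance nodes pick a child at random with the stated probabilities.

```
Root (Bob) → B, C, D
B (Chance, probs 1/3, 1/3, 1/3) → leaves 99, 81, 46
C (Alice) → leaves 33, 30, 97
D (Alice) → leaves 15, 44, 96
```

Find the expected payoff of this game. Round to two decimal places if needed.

75.33

B (Chance): 1/3·99 + 1/3·81 + 1/3·46 = 75.33
C (Alice): max(33, 30, 97) = 97
D (Alice): max(15, 44, 96) = 96
Root (Bob): min(75.33, 97, 96) = 75.33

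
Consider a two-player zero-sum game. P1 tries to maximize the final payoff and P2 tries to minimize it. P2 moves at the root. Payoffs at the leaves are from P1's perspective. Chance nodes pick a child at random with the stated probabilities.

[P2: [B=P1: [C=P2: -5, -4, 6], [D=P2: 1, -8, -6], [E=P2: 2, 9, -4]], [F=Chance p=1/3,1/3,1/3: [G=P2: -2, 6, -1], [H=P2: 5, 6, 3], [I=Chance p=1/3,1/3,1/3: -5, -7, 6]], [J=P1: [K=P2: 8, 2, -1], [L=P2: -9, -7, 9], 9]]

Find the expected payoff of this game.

-4

C (P2): min(-5, -4, 6) = -5
D (P2): min(1, -8, -6) = -8
E (P2): min(2, 9, -4) = -4
B (P1): max(-5, -8, -4) = -4
G (P2): min(-2, 6, -1) = -2
H (P2): min(5, 6, 3) = 3
I (Chance): 1/3·-5 + 1/3·-7 + 1/3·6 = -2
F (Chance): 1/3·-2 + 1/3·3 + 1/3·-2 = -0.33
K (P2): min(8, 2, -1) = -1
L (P2): min(-9, -7, 9) = -9
J (P1): max(-1, -9, 9) = 9
Root (P2): min(-4, -0.33, 9) = -4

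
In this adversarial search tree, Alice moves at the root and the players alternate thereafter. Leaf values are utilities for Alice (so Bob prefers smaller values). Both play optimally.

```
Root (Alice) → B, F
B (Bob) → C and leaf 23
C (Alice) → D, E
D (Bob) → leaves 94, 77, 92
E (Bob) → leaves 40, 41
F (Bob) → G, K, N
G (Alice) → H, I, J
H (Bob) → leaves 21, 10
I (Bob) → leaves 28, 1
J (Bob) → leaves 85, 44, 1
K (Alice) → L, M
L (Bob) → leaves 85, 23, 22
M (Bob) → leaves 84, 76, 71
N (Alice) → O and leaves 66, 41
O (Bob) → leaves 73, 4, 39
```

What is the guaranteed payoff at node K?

71

L: min(85, 23, 22) = 22
M: min(84, 76, 71) = 71
K: max(22, 71) = 71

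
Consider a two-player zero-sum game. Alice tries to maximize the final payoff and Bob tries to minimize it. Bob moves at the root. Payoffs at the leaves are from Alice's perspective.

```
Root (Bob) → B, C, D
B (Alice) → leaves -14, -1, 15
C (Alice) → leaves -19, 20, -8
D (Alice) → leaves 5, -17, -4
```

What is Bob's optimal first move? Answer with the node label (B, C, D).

B (Alice): max(-14, -1, 15) = 15
C (Alice): max(-19, 20, -8) = 20
D (Alice): max(5, -17, -4) = 5
Root (Bob): min(15, 20, 5) = 5
Bob picks the child with the lowest value: D (value 5).

D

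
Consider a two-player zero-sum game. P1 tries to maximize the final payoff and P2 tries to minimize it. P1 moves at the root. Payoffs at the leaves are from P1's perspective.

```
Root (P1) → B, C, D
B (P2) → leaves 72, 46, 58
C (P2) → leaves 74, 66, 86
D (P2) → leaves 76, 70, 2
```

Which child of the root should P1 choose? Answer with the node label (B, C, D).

C

B (P2): min(72, 46, 58) = 46
C (P2): min(74, 66, 86) = 66
D (P2): min(76, 70, 2) = 2
Root (P1): max(46, 66, 2) = 66
P1 picks the child with the highest value: C (value 66).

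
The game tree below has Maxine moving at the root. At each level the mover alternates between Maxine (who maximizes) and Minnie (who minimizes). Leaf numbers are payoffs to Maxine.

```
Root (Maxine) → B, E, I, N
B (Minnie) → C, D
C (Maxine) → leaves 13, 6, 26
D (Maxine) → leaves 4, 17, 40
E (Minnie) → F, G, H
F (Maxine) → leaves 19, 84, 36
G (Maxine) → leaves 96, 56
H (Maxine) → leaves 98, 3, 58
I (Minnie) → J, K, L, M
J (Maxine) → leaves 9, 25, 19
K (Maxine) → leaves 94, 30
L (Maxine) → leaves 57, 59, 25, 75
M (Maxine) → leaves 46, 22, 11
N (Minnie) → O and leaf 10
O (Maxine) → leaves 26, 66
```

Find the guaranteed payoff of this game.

C (Maxine): max(13, 6, 26) = 26
D (Maxine): max(4, 17, 40) = 40
B (Minnie): min(26, 40) = 26
F (Maxine): max(19, 84, 36) = 84
G (Maxine): max(96, 56) = 96
H (Maxine): max(98, 3, 58) = 98
E (Minnie): min(84, 96, 98) = 84
J (Maxine): max(9, 25, 19) = 25
K (Maxine): max(94, 30) = 94
L (Maxine): max(57, 59, 25, 75) = 75
M (Maxine): max(46, 22, 11) = 46
I (Minnie): min(25, 94, 75, 46) = 25
O (Maxine): max(26, 66) = 66
N (Minnie): min(66, 10) = 10
Root (Maxine): max(26, 84, 25, 10) = 84

84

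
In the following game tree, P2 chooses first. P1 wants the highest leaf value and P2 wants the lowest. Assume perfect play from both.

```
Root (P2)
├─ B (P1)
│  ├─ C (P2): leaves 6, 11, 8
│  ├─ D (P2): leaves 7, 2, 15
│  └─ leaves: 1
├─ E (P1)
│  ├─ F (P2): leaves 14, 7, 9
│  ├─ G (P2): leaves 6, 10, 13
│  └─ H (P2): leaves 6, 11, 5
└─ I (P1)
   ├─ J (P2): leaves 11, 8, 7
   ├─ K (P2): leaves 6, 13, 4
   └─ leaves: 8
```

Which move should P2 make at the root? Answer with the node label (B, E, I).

C (P2): min(6, 11, 8) = 6
D (P2): min(7, 2, 15) = 2
B (P1): max(6, 2, 1) = 6
F (P2): min(14, 7, 9) = 7
G (P2): min(6, 10, 13) = 6
H (P2): min(6, 11, 5) = 5
E (P1): max(7, 6, 5) = 7
J (P2): min(11, 8, 7) = 7
K (P2): min(6, 13, 4) = 4
I (P1): max(7, 4, 8) = 8
Root (P2): min(6, 7, 8) = 6
P2 picks the child with the lowest value: B (value 6).

B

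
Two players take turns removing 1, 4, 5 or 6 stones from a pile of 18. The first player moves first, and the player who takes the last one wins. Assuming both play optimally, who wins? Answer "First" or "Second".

Second

Mark each pile size as W (mover wins) or L (mover loses):
i:   0  1  2  3  4  5  6  7  8  9 10 11 12 13 14 15 16 17 18
     L  W  L  W  W  W  W  W  W  L  W  L  W  W  W  W  W  W  L
Position 18 is L, so the second player wins.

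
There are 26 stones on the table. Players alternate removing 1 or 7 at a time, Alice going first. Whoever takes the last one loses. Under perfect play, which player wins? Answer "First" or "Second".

First

W/L table (W = player to move can force a win):
i:   0  1  2  3  4  5  6  7  8  9 10 11 12 13 14 15 16 17 18 19 20 21 22 23 24 25 26
     W  L  W  L  W  L  W  L  W  L  W  L  W  L  W  L  W  L  W  L  W  L  W  L  W  L  W
Position 26 is W, so the first player wins.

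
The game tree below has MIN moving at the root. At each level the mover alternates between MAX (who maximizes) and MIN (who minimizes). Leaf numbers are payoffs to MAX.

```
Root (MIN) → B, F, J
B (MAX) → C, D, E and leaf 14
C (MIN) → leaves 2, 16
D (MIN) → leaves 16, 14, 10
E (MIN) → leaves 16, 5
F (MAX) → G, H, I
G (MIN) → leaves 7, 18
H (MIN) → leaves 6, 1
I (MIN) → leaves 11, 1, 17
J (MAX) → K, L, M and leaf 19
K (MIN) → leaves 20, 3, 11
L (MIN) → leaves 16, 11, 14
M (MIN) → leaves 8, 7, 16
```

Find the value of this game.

C (MIN): min(2, 16) = 2
D (MIN): min(16, 14, 10) = 10
E (MIN): min(16, 5) = 5
B (MAX): max(2, 10, 5, 14) = 14
G (MIN): min(7, 18) = 7
H (MIN): min(6, 1) = 1
I (MIN): min(11, 1, 17) = 1
F (MAX): max(7, 1, 1) = 7
K (MIN): min(20, 3, 11) = 3
L (MIN): min(16, 11, 14) = 11
M (MIN): min(8, 7, 16) = 7
J (MAX): max(3, 11, 7, 19) = 19
Root (MIN): min(14, 7, 19) = 7

7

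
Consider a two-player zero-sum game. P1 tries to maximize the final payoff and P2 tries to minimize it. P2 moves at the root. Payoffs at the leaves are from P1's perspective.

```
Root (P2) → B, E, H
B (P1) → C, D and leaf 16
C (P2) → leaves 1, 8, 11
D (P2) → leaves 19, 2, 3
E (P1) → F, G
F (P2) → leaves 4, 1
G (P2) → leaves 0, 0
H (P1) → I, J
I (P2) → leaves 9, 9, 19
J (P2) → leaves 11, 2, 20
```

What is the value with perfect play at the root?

C (P2): min(1, 8, 11) = 1
D (P2): min(19, 2, 3) = 2
B (P1): max(1, 2, 16) = 16
F (P2): min(4, 1) = 1
G (P2): min(0, 0) = 0
E (P1): max(1, 0) = 1
I (P2): min(9, 9, 19) = 9
J (P2): min(11, 2, 20) = 2
H (P1): max(9, 2) = 9
Root (P2): min(16, 1, 9) = 1

1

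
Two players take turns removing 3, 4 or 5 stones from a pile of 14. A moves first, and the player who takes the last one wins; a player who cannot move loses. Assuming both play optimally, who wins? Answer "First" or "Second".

W/L table (W = player to move can force a win):
i:   0  1  2  3  4  5  6  7  8  9 10 11 12 13 14
     L  L  L  W  W  W  W  W  L  L  L  W  W  W  W
Position 14 is W, so the first player wins.

First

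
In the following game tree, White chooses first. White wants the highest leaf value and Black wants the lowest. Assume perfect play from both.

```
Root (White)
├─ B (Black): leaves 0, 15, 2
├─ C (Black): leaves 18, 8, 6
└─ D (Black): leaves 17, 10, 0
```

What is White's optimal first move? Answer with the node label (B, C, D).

B (Black): min(0, 15, 2) = 0
C (Black): min(18, 8, 6) = 6
D (Black): min(17, 10, 0) = 0
Root (White): max(0, 6, 0) = 6
White picks the child with the highest value: C (value 6).

C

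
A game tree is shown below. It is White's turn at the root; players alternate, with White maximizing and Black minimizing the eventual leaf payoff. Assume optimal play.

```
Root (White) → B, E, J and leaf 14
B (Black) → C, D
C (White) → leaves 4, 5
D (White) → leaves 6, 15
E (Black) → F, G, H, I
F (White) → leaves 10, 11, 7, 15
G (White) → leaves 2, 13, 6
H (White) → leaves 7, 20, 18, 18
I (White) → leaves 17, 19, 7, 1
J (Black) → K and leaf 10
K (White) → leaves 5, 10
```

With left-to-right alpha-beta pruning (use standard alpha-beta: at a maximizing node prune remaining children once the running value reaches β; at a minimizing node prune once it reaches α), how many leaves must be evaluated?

C [α=-∞,β=+∞]: v=5
D [α=-∞,β=5]: v=6 after child 1 ≥ β → β-cutoff, skip 1
B [α=-∞,β=+∞]: v=5
F [α=5,β=+∞]: v=15
G [α=5,β=15]: v=13
H [α=5,β=13]: v=20 after child 2 ≥ β → β-cutoff, skip 2
I [α=5,β=13]: v=17 after child 1 ≥ β → β-cutoff, skip 3
E [α=5,β=+∞]: v=13
K [α=13,β=+∞]: v=10
J [α=13,β=+∞]: v=10 after child 1 ≤ α → α-cutoff, skip 1
Root [α=-∞,β=+∞]: v=14
Leaves evaluated: 16 of 23.

16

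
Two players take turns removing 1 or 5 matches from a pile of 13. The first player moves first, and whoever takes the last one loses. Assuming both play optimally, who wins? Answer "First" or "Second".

W/L table (W = player to move can force a win):
i:   0  1  2  3  4  5  6  7  8  9 10 11 12 13
     W  L  W  L  W  L  W  L  W  L  W  L  W  L
Position 13 is L, so the second player wins.

Second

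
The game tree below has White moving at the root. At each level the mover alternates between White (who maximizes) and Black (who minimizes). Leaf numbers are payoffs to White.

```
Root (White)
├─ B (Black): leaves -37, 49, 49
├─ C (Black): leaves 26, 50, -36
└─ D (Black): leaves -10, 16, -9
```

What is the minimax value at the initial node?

B (Black): min(-37, 49, 49) = -37
C (Black): min(26, 50, -36) = -36
D (Black): min(-10, 16, -9) = -10
Root (White): max(-37, -36, -10) = -10

-10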